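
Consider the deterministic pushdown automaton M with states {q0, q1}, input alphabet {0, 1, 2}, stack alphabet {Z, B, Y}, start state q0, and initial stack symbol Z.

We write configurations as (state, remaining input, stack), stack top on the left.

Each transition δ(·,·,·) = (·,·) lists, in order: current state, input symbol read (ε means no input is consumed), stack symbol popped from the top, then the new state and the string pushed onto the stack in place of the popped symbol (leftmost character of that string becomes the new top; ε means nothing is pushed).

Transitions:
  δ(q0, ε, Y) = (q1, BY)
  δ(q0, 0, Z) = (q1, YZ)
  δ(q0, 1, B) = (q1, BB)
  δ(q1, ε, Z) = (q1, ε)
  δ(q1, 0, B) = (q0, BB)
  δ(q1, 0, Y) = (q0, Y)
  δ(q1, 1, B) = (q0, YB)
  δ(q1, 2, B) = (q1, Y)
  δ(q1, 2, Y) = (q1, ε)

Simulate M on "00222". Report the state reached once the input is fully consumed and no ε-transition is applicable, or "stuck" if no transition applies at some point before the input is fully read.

q1

(q0, 00222, Z)
  read 0, top Z: go to q1, push YZ → (q1, 0222, YZ)
  read 0, top Y: go to q0, push Y → (q0, 222, YZ)
  ε-move, top Y: go to q1, push BY → (q1, 222, BYZ)
  read 2, top B: go to q1, push Y → (q1, 22, YYZ)
  read 2, top Y: go to q1, push ε → (q1, 2, YZ)
  read 2, top Y: go to q1, push ε → (q1, ε, Z)
  ε-move, top Z: go to q1, push ε → (q1, ε, ε)
All input consumed; M is in state q1.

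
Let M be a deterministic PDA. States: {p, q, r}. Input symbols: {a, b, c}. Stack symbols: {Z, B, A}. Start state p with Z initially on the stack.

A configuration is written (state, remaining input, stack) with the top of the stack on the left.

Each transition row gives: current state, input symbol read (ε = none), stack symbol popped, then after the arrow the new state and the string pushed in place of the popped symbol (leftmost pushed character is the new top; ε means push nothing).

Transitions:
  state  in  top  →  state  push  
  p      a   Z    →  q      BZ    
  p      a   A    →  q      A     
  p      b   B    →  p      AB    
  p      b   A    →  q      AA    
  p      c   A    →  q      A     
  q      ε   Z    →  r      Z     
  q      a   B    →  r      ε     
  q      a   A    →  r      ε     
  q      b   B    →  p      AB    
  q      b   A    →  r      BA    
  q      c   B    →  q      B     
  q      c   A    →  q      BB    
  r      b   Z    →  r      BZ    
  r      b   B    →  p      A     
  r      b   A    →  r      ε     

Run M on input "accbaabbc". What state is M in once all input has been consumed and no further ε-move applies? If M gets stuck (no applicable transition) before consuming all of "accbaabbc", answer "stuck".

q

(p, accbaabbc, Z)
  read a, top Z: go to q, push BZ → (q, ccbaabbc, BZ)
  read c, top B: go to q, push B → (q, cbaabbc, BZ)
  read c, top B: go to q, push B → (q, baabbc, BZ)
  read b, top B: go to p, push AB → (p, aabbc, ABZ)
  read a, top A: go to q, push A → (q, abbc, ABZ)
  read a, top A: go to r, push ε → (r, bbc, BZ)
  read b, top B: go to p, push A → (p, bc, AZ)
  read b, top A: go to q, push AA → (q, c, AAZ)
  read c, top A: go to q, push BB → (q, ε, BBAZ)
All input consumed; M is in state q.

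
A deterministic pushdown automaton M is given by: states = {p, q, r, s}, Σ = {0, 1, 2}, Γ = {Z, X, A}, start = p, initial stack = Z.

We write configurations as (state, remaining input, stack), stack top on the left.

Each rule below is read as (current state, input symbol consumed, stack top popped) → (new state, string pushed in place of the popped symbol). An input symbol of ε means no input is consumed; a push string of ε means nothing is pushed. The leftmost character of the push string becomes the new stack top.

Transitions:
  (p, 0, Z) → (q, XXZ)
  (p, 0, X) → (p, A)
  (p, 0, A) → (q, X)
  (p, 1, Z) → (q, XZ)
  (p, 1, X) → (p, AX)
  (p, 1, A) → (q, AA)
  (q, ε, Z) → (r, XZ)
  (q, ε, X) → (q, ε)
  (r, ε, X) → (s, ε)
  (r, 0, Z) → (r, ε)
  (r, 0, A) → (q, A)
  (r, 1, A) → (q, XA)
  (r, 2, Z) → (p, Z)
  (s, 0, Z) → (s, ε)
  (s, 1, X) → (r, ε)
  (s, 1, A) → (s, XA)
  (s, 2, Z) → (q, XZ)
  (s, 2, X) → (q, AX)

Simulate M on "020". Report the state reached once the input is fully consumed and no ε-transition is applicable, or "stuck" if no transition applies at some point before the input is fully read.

s

(p, 020, Z) ⊢ (q, 20, XXZ) ⊢ (q, 20, XZ) ⊢ (q, 20, Z) ⊢ (r, 20, XZ) ⊢ (s, 20, Z) ⊢ (q, 0, XZ) ⊢ (q, 0, Z) ⊢ (r, 0, XZ) ⊢ (s, 0, Z) ⊢ (s, ε, ε)
All input consumed; M is in state s.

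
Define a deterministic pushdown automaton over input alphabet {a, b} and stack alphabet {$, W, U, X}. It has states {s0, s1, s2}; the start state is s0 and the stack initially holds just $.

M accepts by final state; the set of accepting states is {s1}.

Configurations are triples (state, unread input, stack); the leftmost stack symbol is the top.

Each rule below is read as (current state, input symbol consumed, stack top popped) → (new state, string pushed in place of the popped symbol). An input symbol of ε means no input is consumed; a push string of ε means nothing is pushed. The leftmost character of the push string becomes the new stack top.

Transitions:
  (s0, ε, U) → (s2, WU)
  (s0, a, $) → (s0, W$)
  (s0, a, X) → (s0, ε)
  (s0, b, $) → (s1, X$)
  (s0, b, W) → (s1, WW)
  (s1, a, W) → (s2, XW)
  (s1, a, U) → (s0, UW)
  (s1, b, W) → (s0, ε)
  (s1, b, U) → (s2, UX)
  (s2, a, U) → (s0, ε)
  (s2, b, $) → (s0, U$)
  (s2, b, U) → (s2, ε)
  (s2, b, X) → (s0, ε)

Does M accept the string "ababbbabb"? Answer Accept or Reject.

Reject

(s0, ababbbabb, $) ⊢ (s0, babbbabb, W$) ⊢ (s1, abbbabb, WW$) ⊢ (s2, bbbabb, XWW$) ⊢ (s0, bbabb, WW$) ⊢ (s1, babb, WWW$) ⊢ (s0, abb, WW$)
No transition applies at (s0, abb, WW$); input not fully consumed.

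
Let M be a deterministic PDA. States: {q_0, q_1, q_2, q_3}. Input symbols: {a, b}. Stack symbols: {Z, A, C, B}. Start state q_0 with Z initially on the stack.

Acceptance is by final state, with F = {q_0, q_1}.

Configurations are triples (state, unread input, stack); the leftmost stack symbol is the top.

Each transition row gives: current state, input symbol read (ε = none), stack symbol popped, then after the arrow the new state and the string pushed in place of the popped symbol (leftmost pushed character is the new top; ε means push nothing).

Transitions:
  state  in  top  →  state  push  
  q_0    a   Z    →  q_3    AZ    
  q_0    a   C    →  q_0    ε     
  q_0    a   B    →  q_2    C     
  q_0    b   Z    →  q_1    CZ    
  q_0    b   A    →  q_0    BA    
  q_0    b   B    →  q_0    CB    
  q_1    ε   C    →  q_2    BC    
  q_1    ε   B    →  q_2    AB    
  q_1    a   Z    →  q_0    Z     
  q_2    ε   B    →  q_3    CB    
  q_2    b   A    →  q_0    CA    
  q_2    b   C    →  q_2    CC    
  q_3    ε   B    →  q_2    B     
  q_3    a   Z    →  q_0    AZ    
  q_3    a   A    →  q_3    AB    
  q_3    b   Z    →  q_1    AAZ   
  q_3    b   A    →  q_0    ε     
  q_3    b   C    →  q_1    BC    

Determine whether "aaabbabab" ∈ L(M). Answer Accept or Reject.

Accept

(q_0, aaabbabab, Z) ⊢ (q_3, aabbabab, AZ) ⊢ (q_3, abbabab, ABZ) ⊢ (q_3, bbabab, ABBZ) ⊢ (q_0, babab, BBZ) ⊢ (q_0, abab, CBBZ) ⊢ (q_0, bab, BBZ) ⊢ (q_0, ab, CBBZ) ⊢ (q_0, b, BBZ) ⊢ (q_0, ε, CBBZ)
All input consumed; state q_0 ∈ F.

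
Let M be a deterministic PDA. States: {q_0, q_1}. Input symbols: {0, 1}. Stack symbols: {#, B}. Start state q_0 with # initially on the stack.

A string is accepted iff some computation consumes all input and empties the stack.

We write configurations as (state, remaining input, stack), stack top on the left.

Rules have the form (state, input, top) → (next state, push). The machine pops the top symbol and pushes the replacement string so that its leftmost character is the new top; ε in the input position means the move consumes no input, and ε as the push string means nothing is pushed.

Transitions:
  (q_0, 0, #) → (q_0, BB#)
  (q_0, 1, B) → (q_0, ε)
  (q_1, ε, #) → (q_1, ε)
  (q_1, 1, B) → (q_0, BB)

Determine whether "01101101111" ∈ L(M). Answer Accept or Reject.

(q_0, 01101101111, #) ⊢ (q_0, 1101101111, BB#) ⊢ (q_0, 101101111, B#) ⊢ (q_0, 01101111, #) ⊢ (q_0, 1101111, BB#) ⊢ (q_0, 101111, B#) ⊢ (q_0, 01111, #) ⊢ (q_0, 1111, BB#) ⊢ (q_0, 111, B#) ⊢ (q_0, 11, #)
No transition applies at (q_0, 11, #); input not fully consumed.

Reject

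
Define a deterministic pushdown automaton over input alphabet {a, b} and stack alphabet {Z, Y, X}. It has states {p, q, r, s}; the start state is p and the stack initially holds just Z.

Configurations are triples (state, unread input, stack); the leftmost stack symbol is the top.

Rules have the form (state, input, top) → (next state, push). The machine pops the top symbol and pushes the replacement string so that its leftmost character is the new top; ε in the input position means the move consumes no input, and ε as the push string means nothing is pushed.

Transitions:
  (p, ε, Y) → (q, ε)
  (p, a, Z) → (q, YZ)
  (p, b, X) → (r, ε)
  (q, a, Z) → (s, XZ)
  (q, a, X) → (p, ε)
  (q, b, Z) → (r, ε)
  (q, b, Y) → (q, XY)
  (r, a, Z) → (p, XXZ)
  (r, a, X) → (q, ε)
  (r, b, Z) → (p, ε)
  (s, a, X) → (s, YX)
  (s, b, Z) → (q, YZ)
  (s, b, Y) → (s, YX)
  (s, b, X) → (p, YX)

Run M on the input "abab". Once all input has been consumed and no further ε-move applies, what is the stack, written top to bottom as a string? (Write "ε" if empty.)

(p, abab, Z)
  read a, top Z: go to q, push YZ → (q, bab, YZ)
  read b, top Y: go to q, push XY → (q, ab, XYZ)
  read a, top X: go to p, push ε → (p, b, YZ)
  ε-move, top Y: go to q, push ε → (q, b, Z)
  read b, top Z: go to r, push ε → (r, ε, ε)
All input consumed in state r with stack ε.

ε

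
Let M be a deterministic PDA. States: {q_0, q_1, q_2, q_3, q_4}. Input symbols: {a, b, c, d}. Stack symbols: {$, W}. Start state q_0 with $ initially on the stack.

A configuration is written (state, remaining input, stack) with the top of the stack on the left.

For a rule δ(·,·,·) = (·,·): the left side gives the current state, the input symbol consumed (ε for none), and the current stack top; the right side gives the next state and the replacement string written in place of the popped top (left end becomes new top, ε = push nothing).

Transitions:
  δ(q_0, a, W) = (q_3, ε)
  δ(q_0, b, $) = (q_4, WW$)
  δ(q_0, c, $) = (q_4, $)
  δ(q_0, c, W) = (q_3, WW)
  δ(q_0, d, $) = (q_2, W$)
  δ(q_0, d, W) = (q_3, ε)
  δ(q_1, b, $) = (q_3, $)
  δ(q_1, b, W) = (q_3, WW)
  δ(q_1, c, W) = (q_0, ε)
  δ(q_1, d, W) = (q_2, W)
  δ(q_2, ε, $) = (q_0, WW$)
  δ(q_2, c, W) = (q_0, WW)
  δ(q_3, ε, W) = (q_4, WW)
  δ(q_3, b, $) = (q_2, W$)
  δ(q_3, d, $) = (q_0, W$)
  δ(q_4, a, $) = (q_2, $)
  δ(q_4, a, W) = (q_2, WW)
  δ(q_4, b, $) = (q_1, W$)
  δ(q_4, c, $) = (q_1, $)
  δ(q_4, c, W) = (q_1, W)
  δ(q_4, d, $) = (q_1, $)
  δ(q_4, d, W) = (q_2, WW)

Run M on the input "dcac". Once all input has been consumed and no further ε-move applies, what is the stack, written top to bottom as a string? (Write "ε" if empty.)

(q_0, dcac, $)
  read d, top $: go to q_2, push W$ → (q_2, cac, W$)
  read c, top W: go to q_0, push WW → (q_0, ac, WW$)
  read a, top W: go to q_3, push ε → (q_3, c, W$)
  ε-move, top W: go to q_4, push WW → (q_4, c, WW$)
  read c, top W: go to q_1, push W → (q_1, ε, WW$)
All input consumed in state q_1 with stack WW$.

WW$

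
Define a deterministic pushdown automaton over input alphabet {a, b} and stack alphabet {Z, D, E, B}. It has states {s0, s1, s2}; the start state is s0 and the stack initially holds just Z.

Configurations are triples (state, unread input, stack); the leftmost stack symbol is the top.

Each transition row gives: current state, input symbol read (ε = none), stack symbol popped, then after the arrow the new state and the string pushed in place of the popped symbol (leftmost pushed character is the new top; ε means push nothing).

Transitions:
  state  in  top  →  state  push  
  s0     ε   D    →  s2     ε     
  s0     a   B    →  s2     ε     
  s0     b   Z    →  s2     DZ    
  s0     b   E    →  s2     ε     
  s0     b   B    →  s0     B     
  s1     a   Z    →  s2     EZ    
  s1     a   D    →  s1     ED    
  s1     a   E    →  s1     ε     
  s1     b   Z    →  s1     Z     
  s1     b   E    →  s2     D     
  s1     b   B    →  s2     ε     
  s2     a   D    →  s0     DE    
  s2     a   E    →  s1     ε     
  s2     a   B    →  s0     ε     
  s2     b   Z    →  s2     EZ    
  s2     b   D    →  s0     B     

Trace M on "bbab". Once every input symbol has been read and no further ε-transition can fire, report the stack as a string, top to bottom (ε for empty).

(s0, bbab, Z)
  read b, top Z: go to s2, push DZ → (s2, bab, DZ)
  read b, top D: go to s0, push B → (s0, ab, BZ)
  read a, top B: go to s2, push ε → (s2, b, Z)
  read b, top Z: go to s2, push EZ → (s2, ε, EZ)
All input consumed in state s2 with stack EZ.

EZ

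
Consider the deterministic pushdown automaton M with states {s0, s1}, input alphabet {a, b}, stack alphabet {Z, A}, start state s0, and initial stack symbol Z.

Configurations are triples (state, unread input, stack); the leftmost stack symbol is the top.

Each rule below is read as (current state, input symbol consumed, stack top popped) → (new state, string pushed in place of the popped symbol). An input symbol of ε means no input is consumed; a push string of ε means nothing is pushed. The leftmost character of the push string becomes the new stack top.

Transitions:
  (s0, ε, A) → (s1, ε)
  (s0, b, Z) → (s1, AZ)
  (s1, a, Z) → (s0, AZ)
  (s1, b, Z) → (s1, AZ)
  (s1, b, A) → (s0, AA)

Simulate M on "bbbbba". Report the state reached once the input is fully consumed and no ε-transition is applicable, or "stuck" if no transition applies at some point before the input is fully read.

stuck

(s0, bbbbba, Z) ⊢ (s1, bbbba, AZ) ⊢ (s0, bbba, AAZ) ⊢ (s1, bbba, AZ) ⊢ (s0, bba, AAZ) ⊢ (s1, bba, AZ) ⊢ (s0, ba, AAZ) ⊢ (s1, ba, AZ) ⊢ (s0, a, AAZ) ⊢ (s1, a, AZ)
No transition for (s1, a, top A); M blocks with input a remaining.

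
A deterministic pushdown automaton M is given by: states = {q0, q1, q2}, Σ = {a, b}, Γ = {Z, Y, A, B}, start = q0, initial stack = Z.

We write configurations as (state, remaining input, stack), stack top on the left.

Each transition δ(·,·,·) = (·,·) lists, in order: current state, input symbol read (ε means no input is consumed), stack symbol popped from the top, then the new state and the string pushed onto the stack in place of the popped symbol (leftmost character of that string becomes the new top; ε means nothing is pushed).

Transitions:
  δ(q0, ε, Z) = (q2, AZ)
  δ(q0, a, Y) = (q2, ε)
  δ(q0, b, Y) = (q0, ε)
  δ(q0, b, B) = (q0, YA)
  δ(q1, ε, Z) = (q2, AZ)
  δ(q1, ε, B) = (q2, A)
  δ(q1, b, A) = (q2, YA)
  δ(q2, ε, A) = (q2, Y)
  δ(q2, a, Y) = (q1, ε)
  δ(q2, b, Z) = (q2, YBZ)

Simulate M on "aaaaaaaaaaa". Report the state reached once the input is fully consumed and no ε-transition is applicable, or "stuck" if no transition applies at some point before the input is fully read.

q2

(q0, aaaaaaaaaaa, Z)
  ε-move, top Z: go to q2, push AZ → (q2, aaaaaaaaaaa, AZ)
  ε-move, top A: go to q2, push Y → (q2, aaaaaaaaaaa, YZ)
  read a, top Y: go to q1, push ε → (q1, aaaaaaaaaa, Z)
  ε-move, top Z: go to q2, push AZ → (q2, aaaaaaaaaa, AZ)
  ε-move, top A: go to q2, push Y → (q2, aaaaaaaaaa, YZ)
  read a, top Y: go to q1, push ε → (q1, aaaaaaaaa, Z)
  ε-move, top Z: go to q2, push AZ → (q2, aaaaaaaaa, AZ)
  ε-move, top A: go to q2, push Y → (q2, aaaaaaaaa, YZ)
  read a, top Y: go to q1, push ε → (q1, aaaaaaaa, Z)
  ε-move, top Z: go to q2, push AZ → (q2, aaaaaaaa, AZ)
  ε-move, top A: go to q2, push Y → (q2, aaaaaaaa, YZ)
  read a, top Y: go to q1, push ε → (q1, aaaaaaa, Z)
  ε-move, top Z: go to q2, push AZ → (q2, aaaaaaa, AZ)
  ε-move, top A: go to q2, push Y → (q2, aaaaaaa, YZ)
  read a, top Y: go to q1, push ε → (q1, aaaaaa, Z)
  ε-move, top Z: go to q2, push AZ → (q2, aaaaaa, AZ)
  ε-move, top A: go to q2, push Y → (q2, aaaaaa, YZ)
  read a, top Y: go to q1, push ε → (q1, aaaaa, Z)
  ε-move, top Z: go to q2, push AZ → (q2, aaaaa, AZ)
  ε-move, top A: go to q2, push Y → (q2, aaaaa, YZ)
  read a, top Y: go to q1, push ε → (q1, aaaa, Z)
  ε-move, top Z: go to q2, push AZ → (q2, aaaa, AZ)
  ε-move, top A: go to q2, push Y → (q2, aaaa, YZ)
  read a, top Y: go to q1, push ε → (q1, aaa, Z)
  ε-move, top Z: go to q2, push AZ → (q2, aaa, AZ)
  ε-move, top A: go to q2, push Y → (q2, aaa, YZ)
  read a, top Y: go to q1, push ε → (q1, aa, Z)
  ε-move, top Z: go to q2, push AZ → (q2, aa, AZ)
  ε-move, top A: go to q2, push Y → (q2, aa, YZ)
  read a, top Y: go to q1, push ε → (q1, a, Z)
  ε-move, top Z: go to q2, push AZ → (q2, a, AZ)
  ε-move, top A: go to q2, push Y → (q2, a, YZ)
  read a, top Y: go to q1, push ε → (q1, ε, Z)
  ε-move, top Z: go to q2, push AZ → (q2, ε, AZ)
  ε-move, top A: go to q2, push Y → (q2, ε, YZ)
All input consumed; M is in state q2.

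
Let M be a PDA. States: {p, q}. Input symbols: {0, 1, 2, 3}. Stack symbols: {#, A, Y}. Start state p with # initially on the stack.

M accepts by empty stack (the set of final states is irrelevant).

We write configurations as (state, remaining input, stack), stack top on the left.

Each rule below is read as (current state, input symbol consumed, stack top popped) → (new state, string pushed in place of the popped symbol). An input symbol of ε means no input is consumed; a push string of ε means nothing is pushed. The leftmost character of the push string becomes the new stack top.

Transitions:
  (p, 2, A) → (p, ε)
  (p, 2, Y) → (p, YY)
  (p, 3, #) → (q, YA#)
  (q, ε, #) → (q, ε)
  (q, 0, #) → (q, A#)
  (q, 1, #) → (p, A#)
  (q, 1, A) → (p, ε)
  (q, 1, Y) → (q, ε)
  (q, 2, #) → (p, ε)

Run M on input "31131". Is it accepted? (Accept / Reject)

No computation consumes all input and empties the stack.

Reject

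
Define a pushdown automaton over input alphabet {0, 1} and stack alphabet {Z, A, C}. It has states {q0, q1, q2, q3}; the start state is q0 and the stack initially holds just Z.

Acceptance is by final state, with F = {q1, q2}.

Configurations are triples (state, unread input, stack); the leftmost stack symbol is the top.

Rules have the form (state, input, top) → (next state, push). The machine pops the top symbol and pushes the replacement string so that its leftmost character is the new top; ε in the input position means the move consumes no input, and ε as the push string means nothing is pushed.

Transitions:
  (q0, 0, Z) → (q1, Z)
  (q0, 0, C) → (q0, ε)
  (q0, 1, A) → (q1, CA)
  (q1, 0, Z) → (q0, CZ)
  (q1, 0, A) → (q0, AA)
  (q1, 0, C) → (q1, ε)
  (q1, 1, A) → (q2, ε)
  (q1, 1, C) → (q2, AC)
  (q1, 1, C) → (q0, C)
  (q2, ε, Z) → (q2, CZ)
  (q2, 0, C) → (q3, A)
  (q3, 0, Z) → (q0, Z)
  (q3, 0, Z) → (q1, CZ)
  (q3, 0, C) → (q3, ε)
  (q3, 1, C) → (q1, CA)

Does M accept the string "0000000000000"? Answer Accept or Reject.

Accept

One accepting computation: (q0, 0000000000000, Z) ⊢ (q1, 000000000000, Z) ⊢ (q0, 00000000000, CZ) ⊢ (q0, 0000000000, Z) ⊢ (q1, 000000000, Z) ⊢ (q0, 00000000, CZ) ⊢ (q0, 0000000, Z) ⊢ (q1, 000000, Z) ⊢ (q0, 00000, CZ) ⊢ (q0, 0000, Z) ⊢ (q1, 000, Z) ⊢ (q0, 00, CZ) ⊢ (q0, 0, Z) ⊢ (q1, ε, Z)
All input consumed and state q1 ∈ F.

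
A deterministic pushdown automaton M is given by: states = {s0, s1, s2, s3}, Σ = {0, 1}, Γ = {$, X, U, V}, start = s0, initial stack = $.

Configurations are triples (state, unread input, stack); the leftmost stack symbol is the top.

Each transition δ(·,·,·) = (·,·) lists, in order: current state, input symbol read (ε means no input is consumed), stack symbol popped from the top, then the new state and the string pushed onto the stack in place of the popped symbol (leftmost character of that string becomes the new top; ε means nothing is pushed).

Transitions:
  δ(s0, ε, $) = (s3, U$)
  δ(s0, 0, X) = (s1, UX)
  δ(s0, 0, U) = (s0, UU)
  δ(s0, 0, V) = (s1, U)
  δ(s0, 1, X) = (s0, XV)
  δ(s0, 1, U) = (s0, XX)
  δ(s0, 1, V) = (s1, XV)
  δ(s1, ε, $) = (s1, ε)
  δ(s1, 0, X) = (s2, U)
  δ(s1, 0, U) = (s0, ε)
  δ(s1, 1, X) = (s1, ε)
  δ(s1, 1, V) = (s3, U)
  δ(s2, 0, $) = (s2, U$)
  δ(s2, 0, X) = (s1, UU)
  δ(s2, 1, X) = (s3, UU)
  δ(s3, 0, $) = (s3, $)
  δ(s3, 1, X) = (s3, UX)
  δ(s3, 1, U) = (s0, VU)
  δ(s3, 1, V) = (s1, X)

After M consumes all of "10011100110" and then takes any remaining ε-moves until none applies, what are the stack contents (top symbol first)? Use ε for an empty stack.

(s0, 10011100110, $)
  ε-move, top $: go to s3, push U$ → (s3, 10011100110, U$)
  read 1, top U: go to s0, push VU → (s0, 0011100110, VU$)
  read 0, top V: go to s1, push U → (s1, 011100110, UU$)
  read 0, top U: go to s0, push ε → (s0, 11100110, U$)
  read 1, top U: go to s0, push XX → (s0, 1100110, XX$)
  read 1, top X: go to s0, push XV → (s0, 100110, XVX$)
  read 1, top X: go to s0, push XV → (s0, 00110, XVVX$)
  read 0, top X: go to s1, push UX → (s1, 0110, UXVVX$)
  read 0, top U: go to s0, push ε → (s0, 110, XVVX$)
  read 1, top X: go to s0, push XV → (s0, 10, XVVVX$)
  read 1, top X: go to s0, push XV → (s0, 0, XVVVVX$)
  read 0, top X: go to s1, push UX → (s1, ε, UXVVVVX$)
All input consumed in state s1 with stack UXVVVVX$.

UXVVVVX$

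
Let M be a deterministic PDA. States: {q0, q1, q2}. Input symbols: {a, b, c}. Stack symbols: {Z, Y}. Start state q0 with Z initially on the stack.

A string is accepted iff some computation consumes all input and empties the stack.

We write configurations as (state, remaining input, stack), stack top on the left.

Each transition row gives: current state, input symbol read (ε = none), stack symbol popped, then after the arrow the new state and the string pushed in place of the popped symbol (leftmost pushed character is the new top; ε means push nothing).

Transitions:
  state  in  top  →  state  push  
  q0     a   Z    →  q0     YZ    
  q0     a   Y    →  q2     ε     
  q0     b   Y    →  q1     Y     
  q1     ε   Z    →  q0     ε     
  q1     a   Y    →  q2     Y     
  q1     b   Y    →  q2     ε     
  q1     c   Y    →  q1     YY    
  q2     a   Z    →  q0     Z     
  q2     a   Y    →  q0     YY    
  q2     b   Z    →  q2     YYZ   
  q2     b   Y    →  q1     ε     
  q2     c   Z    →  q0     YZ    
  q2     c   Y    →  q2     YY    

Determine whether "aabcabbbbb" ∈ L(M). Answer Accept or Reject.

(q0, aabcabbbbb, Z)
  read a, top Z: go to q0, push YZ → (q0, abcabbbbb, YZ)
  read a, top Y: go to q2, push ε → (q2, bcabbbbb, Z)
  read b, top Z: go to q2, push YYZ → (q2, cabbbbb, YYZ)
  read c, top Y: go to q2, push YY → (q2, abbbbb, YYYZ)
  read a, top Y: go to q0, push YY → (q0, bbbbb, YYYYZ)
  read b, top Y: go to q1, push Y → (q1, bbbb, YYYYZ)
  read b, top Y: go to q2, push ε → (q2, bbb, YYYZ)
  read b, top Y: go to q1, push ε → (q1, bb, YYZ)
  read b, top Y: go to q2, push ε → (q2, b, YZ)
  read b, top Y: go to q1, push ε → (q1, ε, Z)
  ε-move, top Z: go to q0, push ε → (q0, ε, ε)
All input consumed and the stack is empty.

Accept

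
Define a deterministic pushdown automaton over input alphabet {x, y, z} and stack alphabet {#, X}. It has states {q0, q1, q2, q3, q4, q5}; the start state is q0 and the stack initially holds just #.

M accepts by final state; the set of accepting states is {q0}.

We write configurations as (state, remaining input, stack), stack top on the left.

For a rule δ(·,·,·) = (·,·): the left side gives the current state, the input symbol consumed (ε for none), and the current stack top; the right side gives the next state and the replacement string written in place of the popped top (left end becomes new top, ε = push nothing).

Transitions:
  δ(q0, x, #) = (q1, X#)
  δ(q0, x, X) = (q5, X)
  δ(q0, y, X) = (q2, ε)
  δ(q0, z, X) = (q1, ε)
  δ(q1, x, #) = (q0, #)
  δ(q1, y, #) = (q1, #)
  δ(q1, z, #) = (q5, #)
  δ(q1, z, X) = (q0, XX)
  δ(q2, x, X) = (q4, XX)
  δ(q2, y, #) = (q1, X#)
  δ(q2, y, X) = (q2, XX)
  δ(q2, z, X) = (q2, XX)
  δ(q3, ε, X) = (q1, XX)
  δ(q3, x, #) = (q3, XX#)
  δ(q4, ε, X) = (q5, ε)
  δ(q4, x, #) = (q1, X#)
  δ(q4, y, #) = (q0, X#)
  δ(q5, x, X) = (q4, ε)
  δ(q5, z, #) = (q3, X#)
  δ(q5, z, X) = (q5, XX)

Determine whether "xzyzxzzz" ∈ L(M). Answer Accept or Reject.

(q0, xzyzxzzz, #)
  read x, top #: go to q1, push X# → (q1, zyzxzzz, X#)
  read z, top X: go to q0, push XX → (q0, yzxzzz, XX#)
  read y, top X: go to q2, push ε → (q2, zxzzz, X#)
  read z, top X: go to q2, push XX → (q2, xzzz, XX#)
  read x, top X: go to q4, push XX → (q4, zzz, XXX#)
  ε-move, top X: go to q5, push ε → (q5, zzz, XX#)
  read z, top X: go to q5, push XX → (q5, zz, XXX#)
  read z, top X: go to q5, push XX → (q5, z, XXXX#)
  read z, top X: go to q5, push XX → (q5, ε, XXXXX#)
All input consumed; state q5 ∉ F and no further ε-move applies.

Reject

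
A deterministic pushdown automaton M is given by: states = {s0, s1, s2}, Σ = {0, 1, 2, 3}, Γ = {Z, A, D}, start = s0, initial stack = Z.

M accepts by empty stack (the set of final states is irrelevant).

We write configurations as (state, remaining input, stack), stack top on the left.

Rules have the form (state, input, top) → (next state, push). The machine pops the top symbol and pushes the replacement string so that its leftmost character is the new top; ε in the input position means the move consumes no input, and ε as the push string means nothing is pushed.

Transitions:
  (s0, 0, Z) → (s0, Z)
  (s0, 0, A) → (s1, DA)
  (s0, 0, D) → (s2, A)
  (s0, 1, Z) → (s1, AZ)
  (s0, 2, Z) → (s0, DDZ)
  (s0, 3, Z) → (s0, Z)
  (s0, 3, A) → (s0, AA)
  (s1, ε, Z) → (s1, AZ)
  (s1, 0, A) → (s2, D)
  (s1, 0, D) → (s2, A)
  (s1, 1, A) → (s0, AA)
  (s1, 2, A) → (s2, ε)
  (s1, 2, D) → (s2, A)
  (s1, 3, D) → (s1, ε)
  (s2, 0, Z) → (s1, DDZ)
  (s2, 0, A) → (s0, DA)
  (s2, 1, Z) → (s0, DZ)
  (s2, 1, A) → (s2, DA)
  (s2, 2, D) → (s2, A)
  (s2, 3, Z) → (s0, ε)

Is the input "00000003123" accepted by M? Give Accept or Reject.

(s0, 00000003123, Z)
  read 0, top Z: go to s0, push Z → (s0, 0000003123, Z)
  read 0, top Z: go to s0, push Z → (s0, 000003123, Z)
  read 0, top Z: go to s0, push Z → (s0, 00003123, Z)
  read 0, top Z: go to s0, push Z → (s0, 0003123, Z)
  read 0, top Z: go to s0, push Z → (s0, 003123, Z)
  read 0, top Z: go to s0, push Z → (s0, 03123, Z)
  read 0, top Z: go to s0, push Z → (s0, 3123, Z)
  read 3, top Z: go to s0, push Z → (s0, 123, Z)
  read 1, top Z: go to s1, push AZ → (s1, 23, AZ)
  read 2, top A: go to s2, push ε → (s2, 3, Z)
  read 3, top Z: go to s0, push ε → (s0, ε, ε)
All input consumed and the stack is empty.

Accept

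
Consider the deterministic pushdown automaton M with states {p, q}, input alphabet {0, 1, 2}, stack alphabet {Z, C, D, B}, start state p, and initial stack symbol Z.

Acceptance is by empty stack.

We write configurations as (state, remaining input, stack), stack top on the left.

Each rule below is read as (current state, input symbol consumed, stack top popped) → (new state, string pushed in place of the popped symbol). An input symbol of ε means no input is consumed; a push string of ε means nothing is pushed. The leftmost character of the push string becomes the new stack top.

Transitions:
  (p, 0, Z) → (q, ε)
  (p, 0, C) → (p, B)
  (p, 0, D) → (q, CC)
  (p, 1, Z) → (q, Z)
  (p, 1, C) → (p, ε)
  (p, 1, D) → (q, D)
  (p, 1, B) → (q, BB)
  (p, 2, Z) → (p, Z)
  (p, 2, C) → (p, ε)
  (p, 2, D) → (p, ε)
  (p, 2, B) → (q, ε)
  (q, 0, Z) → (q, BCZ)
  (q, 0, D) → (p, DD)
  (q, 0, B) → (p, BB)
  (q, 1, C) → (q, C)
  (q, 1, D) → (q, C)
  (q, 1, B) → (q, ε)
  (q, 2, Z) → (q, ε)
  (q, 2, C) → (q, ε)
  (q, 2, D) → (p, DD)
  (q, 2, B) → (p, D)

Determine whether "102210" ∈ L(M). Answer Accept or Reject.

Accept

(p, 102210, Z) ⊢ (q, 02210, Z) ⊢ (q, 2210, BCZ) ⊢ (p, 210, DCZ) ⊢ (p, 10, CZ) ⊢ (p, 0, Z) ⊢ (q, ε, ε)
All input consumed and the stack is empty.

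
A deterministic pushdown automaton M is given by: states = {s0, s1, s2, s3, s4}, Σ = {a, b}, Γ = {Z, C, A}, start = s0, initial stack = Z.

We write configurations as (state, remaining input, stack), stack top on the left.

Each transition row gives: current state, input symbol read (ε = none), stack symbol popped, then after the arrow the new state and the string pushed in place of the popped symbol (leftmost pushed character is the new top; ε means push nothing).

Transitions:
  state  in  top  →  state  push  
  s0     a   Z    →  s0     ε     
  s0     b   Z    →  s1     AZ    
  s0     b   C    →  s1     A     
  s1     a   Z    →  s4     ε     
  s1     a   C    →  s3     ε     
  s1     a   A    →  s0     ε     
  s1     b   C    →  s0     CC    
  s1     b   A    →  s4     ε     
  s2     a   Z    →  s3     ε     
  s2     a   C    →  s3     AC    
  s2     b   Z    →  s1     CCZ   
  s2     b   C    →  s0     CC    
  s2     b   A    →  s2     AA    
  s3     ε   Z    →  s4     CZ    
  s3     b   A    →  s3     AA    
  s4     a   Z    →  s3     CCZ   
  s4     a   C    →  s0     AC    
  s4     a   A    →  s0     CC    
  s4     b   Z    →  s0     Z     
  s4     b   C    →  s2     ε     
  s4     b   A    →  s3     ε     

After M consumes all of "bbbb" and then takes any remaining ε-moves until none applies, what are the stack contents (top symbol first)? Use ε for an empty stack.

AZ

(s0, bbbb, Z) ⊢ (s1, bbb, AZ) ⊢ (s4, bb, Z) ⊢ (s0, b, Z) ⊢ (s1, ε, AZ)
All input consumed in state s1 with stack AZ.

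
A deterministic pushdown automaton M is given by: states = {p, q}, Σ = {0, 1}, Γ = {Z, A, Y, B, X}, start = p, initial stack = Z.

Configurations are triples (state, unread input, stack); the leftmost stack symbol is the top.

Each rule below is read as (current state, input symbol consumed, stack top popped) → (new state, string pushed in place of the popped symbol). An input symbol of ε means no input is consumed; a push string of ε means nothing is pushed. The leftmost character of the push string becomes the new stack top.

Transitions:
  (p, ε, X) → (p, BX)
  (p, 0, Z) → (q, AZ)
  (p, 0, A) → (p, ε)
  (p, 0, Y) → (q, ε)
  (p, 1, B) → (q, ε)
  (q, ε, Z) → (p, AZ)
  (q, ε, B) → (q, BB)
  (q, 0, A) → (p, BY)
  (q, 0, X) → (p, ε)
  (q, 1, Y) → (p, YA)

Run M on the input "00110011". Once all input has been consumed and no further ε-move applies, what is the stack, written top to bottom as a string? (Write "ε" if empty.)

YAZ

(p, 00110011, Z)
  read 0, top Z: go to q, push AZ → (q, 0110011, AZ)
  read 0, top A: go to p, push BY → (p, 110011, BYZ)
  read 1, top B: go to q, push ε → (q, 10011, YZ)
  read 1, top Y: go to p, push YA → (p, 0011, YAZ)
  read 0, top Y: go to q, push ε → (q, 011, AZ)
  read 0, top A: go to p, push BY → (p, 11, BYZ)
  read 1, top B: go to q, push ε → (q, 1, YZ)
  read 1, top Y: go to p, push YA → (p, ε, YAZ)
All input consumed in state p with stack YAZ.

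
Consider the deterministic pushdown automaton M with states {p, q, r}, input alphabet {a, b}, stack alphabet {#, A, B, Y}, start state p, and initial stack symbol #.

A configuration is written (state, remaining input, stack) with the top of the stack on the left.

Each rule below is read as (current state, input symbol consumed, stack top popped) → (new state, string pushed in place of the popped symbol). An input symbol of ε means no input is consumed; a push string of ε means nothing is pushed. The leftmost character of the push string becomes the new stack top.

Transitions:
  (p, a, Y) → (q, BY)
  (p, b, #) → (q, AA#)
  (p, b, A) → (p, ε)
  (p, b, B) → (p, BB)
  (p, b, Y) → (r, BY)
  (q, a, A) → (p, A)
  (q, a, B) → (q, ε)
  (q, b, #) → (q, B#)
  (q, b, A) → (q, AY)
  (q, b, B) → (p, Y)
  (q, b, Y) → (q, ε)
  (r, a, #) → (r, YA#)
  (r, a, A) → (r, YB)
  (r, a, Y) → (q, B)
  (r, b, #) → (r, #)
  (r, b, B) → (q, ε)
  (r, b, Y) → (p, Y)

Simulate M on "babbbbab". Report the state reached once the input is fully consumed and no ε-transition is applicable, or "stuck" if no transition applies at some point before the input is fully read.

p

(p, babbbbab, #)
  read b, top #: go to q, push AA# → (q, abbbbab, AA#)
  read a, top A: go to p, push A → (p, bbbbab, AA#)
  read b, top A: go to p, push ε → (p, bbbab, A#)
  read b, top A: go to p, push ε → (p, bbab, #)
  read b, top #: go to q, push AA# → (q, bab, AA#)
  read b, top A: go to q, push AY → (q, ab, AYA#)
  read a, top A: go to p, push A → (p, b, AYA#)
  read b, top A: go to p, push ε → (p, ε, YA#)
All input consumed; M is in state p.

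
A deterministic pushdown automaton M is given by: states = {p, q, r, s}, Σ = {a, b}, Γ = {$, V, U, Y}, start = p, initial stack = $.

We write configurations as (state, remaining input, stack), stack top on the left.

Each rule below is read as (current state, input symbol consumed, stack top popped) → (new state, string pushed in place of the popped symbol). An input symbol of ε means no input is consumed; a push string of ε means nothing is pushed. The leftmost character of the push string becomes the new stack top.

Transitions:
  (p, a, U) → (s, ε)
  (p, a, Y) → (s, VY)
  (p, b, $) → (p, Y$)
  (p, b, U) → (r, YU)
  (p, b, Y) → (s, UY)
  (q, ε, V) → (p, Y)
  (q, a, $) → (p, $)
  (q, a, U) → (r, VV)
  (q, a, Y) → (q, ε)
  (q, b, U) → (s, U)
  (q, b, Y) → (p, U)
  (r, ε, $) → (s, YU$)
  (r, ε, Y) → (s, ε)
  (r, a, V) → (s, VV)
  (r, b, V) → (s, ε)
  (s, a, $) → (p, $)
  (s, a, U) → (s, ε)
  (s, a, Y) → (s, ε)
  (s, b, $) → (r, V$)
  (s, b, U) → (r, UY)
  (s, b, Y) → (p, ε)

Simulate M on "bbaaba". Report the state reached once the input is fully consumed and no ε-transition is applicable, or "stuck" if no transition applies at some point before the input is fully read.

s

(p, bbaaba, $)
  read b, top $: go to p, push Y$ → (p, baaba, Y$)
  read b, top Y: go to s, push UY → (s, aaba, UY$)
  read a, top U: go to s, push ε → (s, aba, Y$)
  read a, top Y: go to s, push ε → (s, ba, $)
  read b, top $: go to r, push V$ → (r, a, V$)
  read a, top V: go to s, push VV → (s, ε, VV$)
All input consumed; M is in state s.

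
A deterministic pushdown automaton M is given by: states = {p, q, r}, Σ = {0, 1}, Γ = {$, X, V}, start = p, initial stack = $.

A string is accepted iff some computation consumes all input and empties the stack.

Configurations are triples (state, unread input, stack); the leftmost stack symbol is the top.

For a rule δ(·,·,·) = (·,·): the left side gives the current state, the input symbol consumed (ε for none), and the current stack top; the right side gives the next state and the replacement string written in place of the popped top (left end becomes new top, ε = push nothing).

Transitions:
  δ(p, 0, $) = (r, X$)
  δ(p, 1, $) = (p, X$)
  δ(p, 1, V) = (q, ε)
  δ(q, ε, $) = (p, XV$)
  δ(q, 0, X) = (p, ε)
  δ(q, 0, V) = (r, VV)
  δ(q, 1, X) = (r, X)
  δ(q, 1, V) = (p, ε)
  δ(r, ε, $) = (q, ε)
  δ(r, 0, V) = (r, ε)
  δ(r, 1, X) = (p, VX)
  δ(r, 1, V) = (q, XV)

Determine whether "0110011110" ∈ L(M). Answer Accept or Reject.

Reject

(p, 0110011110, $)
  read 0, top $: go to r, push X$ → (r, 110011110, X$)
  read 1, top X: go to p, push VX → (p, 10011110, VX$)
  read 1, top V: go to q, push ε → (q, 0011110, X$)
  read 0, top X: go to p, push ε → (p, 011110, $)
  read 0, top $: go to r, push X$ → (r, 11110, X$)
  read 1, top X: go to p, push VX → (p, 1110, VX$)
  read 1, top V: go to q, push ε → (q, 110, X$)
  read 1, top X: go to r, push X → (r, 10, X$)
  read 1, top X: go to p, push VX → (p, 0, VX$)
No transition applies at (p, 0, VX$); input not fully consumed.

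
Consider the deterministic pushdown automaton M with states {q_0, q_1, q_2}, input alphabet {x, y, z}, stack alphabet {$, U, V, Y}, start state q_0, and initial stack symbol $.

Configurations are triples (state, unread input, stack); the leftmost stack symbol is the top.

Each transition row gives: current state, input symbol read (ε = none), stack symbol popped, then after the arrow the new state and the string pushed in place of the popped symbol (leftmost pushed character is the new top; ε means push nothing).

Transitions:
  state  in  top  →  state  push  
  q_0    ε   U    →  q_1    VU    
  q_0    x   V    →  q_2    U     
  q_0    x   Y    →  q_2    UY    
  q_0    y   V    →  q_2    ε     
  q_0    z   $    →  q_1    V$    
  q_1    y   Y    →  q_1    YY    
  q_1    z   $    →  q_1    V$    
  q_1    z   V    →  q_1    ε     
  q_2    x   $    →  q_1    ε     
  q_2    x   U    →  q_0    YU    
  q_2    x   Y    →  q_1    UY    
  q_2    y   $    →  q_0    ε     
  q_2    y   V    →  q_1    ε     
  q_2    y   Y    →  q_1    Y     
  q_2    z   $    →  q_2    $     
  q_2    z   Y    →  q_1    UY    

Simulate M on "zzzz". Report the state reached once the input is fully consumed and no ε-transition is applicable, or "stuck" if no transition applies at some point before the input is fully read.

(q_0, zzzz, $)
  read z, top $: go to q_1, push V$ → (q_1, zzz, V$)
  read z, top V: go to q_1, push ε → (q_1, zz, $)
  read z, top $: go to q_1, push V$ → (q_1, z, V$)
  read z, top V: go to q_1, push ε → (q_1, ε, $)
All input consumed; M is in state q_1.

q_1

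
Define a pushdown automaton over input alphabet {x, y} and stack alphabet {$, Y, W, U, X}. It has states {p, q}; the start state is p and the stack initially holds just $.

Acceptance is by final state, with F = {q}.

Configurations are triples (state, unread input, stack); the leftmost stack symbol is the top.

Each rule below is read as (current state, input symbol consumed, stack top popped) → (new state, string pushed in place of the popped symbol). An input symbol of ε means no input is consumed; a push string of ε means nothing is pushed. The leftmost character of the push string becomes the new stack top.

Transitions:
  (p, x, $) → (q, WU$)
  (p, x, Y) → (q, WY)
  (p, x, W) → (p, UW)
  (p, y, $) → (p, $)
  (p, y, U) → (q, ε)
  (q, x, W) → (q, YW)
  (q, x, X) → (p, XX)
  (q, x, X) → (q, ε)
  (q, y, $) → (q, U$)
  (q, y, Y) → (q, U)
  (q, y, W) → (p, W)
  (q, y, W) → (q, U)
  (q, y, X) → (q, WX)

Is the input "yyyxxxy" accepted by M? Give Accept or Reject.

No computation consumes all input and reaches a final state.

Reject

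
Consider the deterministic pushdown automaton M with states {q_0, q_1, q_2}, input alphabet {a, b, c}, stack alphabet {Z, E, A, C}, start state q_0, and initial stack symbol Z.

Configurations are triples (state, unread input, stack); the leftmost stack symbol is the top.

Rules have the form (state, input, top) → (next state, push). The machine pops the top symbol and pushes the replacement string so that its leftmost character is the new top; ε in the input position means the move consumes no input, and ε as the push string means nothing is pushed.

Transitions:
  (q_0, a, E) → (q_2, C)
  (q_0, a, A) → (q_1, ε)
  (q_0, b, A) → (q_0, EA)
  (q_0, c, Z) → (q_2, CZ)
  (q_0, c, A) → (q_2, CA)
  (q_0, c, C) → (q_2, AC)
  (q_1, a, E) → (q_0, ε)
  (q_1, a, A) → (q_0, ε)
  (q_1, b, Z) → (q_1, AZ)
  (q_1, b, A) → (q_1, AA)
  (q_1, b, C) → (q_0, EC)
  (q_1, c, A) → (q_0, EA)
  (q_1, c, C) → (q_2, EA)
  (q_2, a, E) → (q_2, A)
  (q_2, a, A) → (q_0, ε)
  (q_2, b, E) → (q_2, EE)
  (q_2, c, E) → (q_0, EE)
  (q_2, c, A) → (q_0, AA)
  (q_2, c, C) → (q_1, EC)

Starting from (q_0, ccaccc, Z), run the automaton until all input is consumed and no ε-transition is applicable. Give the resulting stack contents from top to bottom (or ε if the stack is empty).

(q_0, ccaccc, Z) ⊢ (q_2, caccc, CZ) ⊢ (q_1, accc, ECZ) ⊢ (q_0, ccc, CZ) ⊢ (q_2, cc, ACZ) ⊢ (q_0, c, AACZ) ⊢ (q_2, ε, CAACZ)
All input consumed in state q_2 with stack CAACZ.

CAACZ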